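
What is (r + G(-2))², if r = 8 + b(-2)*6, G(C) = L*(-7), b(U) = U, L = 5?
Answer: 1521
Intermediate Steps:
G(C) = -35 (G(C) = 5*(-7) = -35)
r = -4 (r = 8 - 2*6 = 8 - 12 = -4)
(r + G(-2))² = (-4 - 35)² = (-39)² = 1521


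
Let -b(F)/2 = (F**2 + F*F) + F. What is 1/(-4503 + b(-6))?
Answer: -1/4635 ≈ -0.00021575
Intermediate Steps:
b(F) = -4*F**2 - 2*F (b(F) = -2*((F**2 + F*F) + F) = -2*((F**2 + F**2) + F) = -2*(2*F**2 + F) = -2*(F + 2*F**2) = -4*F**2 - 2*F)
1/(-4503 + b(-6)) = 1/(-4503 - 2*(-6)*(1 + 2*(-6))) = 1/(-4503 - 2*(-6)*(1 - 12)) = 1/(-4503 - 2*(-6)*(-11)) = 1/(-4503 - 132) = 1/(-4635) = -1/4635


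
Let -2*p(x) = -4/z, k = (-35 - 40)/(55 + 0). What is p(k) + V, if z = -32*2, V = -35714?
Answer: -1142849/32 ≈ -35714.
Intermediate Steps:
z = -64
k = -15/11 (k = -75/55 = -75*1/55 = -15/11 ≈ -1.3636)
p(x) = -1/32 (p(x) = -(-2)/(-64) = -(-2)*(-1)/64 = -½*1/16 = -1/32)
p(k) + V = -1/32 - 35714 = -1142849/32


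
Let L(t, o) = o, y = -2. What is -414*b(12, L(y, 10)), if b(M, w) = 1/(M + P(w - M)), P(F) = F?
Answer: -207/5 ≈ -41.400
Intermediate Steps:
b(M, w) = 1/w (b(M, w) = 1/(M + (w - M)) = 1/w)
-414*b(12, L(y, 10)) = -414/10 = -414*⅒ = -207/5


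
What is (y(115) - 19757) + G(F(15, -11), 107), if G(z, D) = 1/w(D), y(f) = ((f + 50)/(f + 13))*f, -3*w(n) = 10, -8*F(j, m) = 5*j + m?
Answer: -12549797/640 ≈ -19609.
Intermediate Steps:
F(j, m) = -5*j/8 - m/8 (F(j, m) = -(5*j + m)/8 = -(m + 5*j)/8 = -5*j/8 - m/8)
w(n) = -10/3 (w(n) = -⅓*10 = -10/3)
y(f) = f*(50 + f)/(13 + f) (y(f) = ((50 + f)/(13 + f))*f = f*(50 + f)/(13 + f))
G(z, D) = -3/10 (G(z, D) = 1/(-10/3) = -3/10)
(y(115) - 19757) + G(F(15, -11), 107) = (115*(50 + 115)/(13 + 115) - 19757) - 3/10 = (115*165/128 - 19757) - 3/10 = (115*(1/128)*165 - 19757) - 3/10 = (18975/128 - 19757) - 3/10 = -2509921/128 - 3/10 = -12549797/640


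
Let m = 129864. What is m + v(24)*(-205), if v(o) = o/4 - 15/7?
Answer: 903513/7 ≈ 1.2907e+5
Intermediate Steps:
v(o) = -15/7 + o/4 (v(o) = o*(¼) - 15*⅐ = o/4 - 15/7 = -15/7 + o/4)
m + v(24)*(-205) = 129864 + (-15/7 + (¼)*24)*(-205) = 129864 + (-15/7 + 6)*(-205) = 129864 + (27/7)*(-205) = 129864 - 5535/7 = 903513/7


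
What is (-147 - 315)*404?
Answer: -186648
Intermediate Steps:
(-147 - 315)*404 = -462*404 = -186648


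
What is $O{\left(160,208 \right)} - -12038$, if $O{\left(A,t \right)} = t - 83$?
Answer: $12163$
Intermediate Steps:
$O{\left(A,t \right)} = -83 + t$ ($O{\left(A,t \right)} = t - 83 = -83 + t$)
$O{\left(160,208 \right)} - -12038 = \left(-83 + 208\right) - -12038 = 125 + 12038 = 12163$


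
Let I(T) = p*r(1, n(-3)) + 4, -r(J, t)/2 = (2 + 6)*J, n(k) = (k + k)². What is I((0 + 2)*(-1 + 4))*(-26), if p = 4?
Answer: 1560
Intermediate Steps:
n(k) = 4*k² (n(k) = (2*k)² = 4*k²)
r(J, t) = -16*J (r(J, t) = -2*(2 + 6)*J = -16*J)
I(T) = -60 (I(T) = 4*(-16*1) + 4 = 4*(-16) + 4 = -64 + 4 = -60)
I((0 + 2)*(-1 + 4))*(-26) = -60*(-26) = 1560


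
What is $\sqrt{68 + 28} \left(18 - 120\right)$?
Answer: $- 408 \sqrt{6} \approx -999.39$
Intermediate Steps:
$\sqrt{68 + 28} \left(18 - 120\right) = \sqrt{96} \left(-102\right) = 4 \sqrt{6} \left(-102\right) = - 408 \sqrt{6}$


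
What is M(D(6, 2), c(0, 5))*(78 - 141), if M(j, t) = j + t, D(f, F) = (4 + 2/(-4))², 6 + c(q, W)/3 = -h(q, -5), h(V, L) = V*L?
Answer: 1449/4 ≈ 362.25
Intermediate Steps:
h(V, L) = L*V
c(q, W) = -18 + 15*q (c(q, W) = -18 + 3*(-(-5)*q) = -18 + 3*(5*q) = -18 + 15*q)
D(f, F) = 49/4 (D(f, F) = (4 + 2*(-¼))² = (4 - ½)² = (7/2)² = 49/4)
M(D(6, 2), c(0, 5))*(78 - 141) = (49/4 + (-18 + 15*0))*(78 - 141) = (49/4 + (-18 + 0))*(-63) = (49/4 - 18)*(-63) = -23/4*(-63) = 1449/4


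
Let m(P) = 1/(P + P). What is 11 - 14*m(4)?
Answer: 37/4 ≈ 9.2500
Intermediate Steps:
m(P) = 1/(2*P)
11 - 14*m(4) = 11 - 7/4 = 37/4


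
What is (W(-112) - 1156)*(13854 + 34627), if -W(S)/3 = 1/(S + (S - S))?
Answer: -6276786589/112 ≈ -5.6043e+7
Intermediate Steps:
W(S) = -3/S (W(S) = -3/(S + (S - S)) = -3/(S + 0) = -3/S)
(W(-112) - 1156)*(13854 + 34627) = (-3/(-112) - 1156)*(13854 + 34627) = (-3*(-1/112) - 1156)*48481 = (3/112 - 1156)*48481 = -129469/112*48481 = -6276786589/112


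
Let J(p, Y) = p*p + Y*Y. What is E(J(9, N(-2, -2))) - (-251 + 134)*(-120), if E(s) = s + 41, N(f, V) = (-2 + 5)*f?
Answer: -13882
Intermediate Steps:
N(f, V) = 3*f
J(p, Y) = Y**2 + p**2 (J(p, Y) = p**2 + Y**2 = Y**2 + p**2)
E(s) = 41 + s
E(J(9, N(-2, -2))) - (-251 + 134)*(-120) = (41 + ((3*(-2))**2 + 9**2)) - (-251 + 134)*(-120) = (41 + ((-6)**2 + 81)) - (-117)*(-120) = (41 + (36 + 81)) - 1*14040 = (41 + 117) - 14040 = 158 - 14040 = -13882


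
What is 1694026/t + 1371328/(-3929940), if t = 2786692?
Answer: 50641995919/195563077830 ≈ 0.25896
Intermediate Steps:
1694026/t + 1371328/(-3929940) = 1694026/2786692 + 1371328/(-3929940) = 1694026*(1/2786692) + 1371328*(-1/3929940) = 847013/1393346 - 48976/140355 = 50641995919/195563077830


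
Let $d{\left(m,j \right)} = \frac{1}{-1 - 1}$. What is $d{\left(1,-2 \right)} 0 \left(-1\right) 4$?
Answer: $0$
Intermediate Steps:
$d{\left(m,j \right)} = - \frac{1}{2}$ ($d{\left(m,j \right)} = \frac{1}{-2} = - \frac{1}{2}$)
$d{\left(1,-2 \right)} 0 \left(-1\right) 4 = - \frac{0 \left(-1\right) 4}{2} = - \frac{0 \cdot 4}{2} = \left(- \frac{1}{2}\right) 0 = 0$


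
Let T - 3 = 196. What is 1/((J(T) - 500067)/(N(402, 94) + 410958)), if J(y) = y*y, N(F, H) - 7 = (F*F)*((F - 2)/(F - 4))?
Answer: -114102835/91632734 ≈ -1.2452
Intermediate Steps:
T = 199 (T = 3 + 196 = 199)
N(F, H) = 7 + F**2*(-2 + F)/(-4 + F) (N(F, H) = 7 + (F*F)*((F - 2)/(F - 4)) = 7 + F**2*((-2 + F)/(-4 + F)) = 7 + F**2*(-2 + F)/(-4 + F))
J(y) = y**2
1/((J(T) - 500067)/(N(402, 94) + 410958)) = 1/((199**2 - 500067)/((-28 + 402**3 - 2*402**2 + 7*402)/(-4 + 402) + 410958)) = 1/((39601 - 500067)/((-28 + 64964808 - 2*161604 + 2814)/398 + 410958)) = 1/(-460466/((-28 + 64964808 - 323208 + 2814)/398 + 410958)) = 1/(-460466/((1/398)*64644386 + 410958)) = 1/(-460466/(32322193/199 + 410958)) = 1/(-460466/114102835/199) = 1/(-460466*199/114102835) = 1/(-91632734/114102835) = -114102835/91632734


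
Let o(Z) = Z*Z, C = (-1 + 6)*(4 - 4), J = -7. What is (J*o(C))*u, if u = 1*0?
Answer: 0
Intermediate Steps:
C = 0 (C = 5*0 = 0)
o(Z) = Z²
u = 0
(J*o(C))*u = -7*0²*0 = -7*0*0 = 0*0 = 0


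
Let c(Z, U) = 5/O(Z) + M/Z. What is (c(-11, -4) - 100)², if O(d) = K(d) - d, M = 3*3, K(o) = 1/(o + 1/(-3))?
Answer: 167746765761/16654561 ≈ 10072.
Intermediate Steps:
K(o) = 1/(-⅓ + o) (K(o) = 1/(o - ⅓) = 1/(-⅓ + o))
M = 9
O(d) = -d + 3/(-1 + 3*d) (O(d) = 3/(-1 + 3*d) - d = -d + 3/(-1 + 3*d))
c(Z, U) = 5/(-Z + 3/(-1 + 3*Z)) + 9/Z
(c(-11, -4) - 100)² = ((-27 - 4*(-11) + 12*(-11)²)/((-11)*(-3 - 1*(-11) + 3*(-11)²)) - 100)² = (-(-27 + 44 + 12*121)/(11*(-3 + 11 + 3*121)) - 100)² = (-(-27 + 44 + 1452)/(11*(-3 + 11 + 363)) - 100)² = (-1/11*1469/371 - 100)² = (-1/11*1/371*1469 - 100)² = (-1469/4081 - 100)² = (-409569/4081)² = 167746765761/16654561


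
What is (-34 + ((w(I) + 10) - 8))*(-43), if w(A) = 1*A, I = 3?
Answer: 1247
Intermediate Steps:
w(A) = A
(-34 + ((w(I) + 10) - 8))*(-43) = (-34 + ((3 + 10) - 8))*(-43) = (-34 + (13 - 8))*(-43) = (-34 + 5)*(-43) = -29*(-43) = 1247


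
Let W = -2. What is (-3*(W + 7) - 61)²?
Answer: 5776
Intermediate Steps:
(-3*(W + 7) - 61)² = (-3*(-2 + 7) - 61)² = (-3*5 - 61)² = (-15 - 61)² = (-76)² = 5776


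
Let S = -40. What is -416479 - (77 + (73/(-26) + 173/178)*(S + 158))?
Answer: -481704660/1157 ≈ -4.1634e+5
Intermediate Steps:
-416479 - (77 + (73/(-26) + 173/178)*(S + 158)) = -416479 - (77 + (73/(-26) + 173/178)*(-40 + 158)) = -416479 - (77 + (73*(-1/26) + 173*(1/178))*118) = -416479 - (77 + (-73/26 + 173/178)*118) = -416479 - (77 - 2124/1157*118) = -416479 - (77 - 250632/1157) = -416479 - 1*(-161543/1157) = -416479 + 161543/1157 = -481704660/1157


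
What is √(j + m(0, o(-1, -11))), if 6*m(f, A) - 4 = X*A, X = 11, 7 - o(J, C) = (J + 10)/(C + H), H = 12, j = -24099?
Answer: 3*I*√2678 ≈ 155.25*I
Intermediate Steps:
o(J, C) = 7 - (10 + J)/(12 + C) (o(J, C) = 7 - (J + 10)/(C + 12) = 7 - (10 + J)/(12 + C))
m(f, A) = ⅔ + 11*A/6 (m(f, A) = ⅔ + (11*A)/6 = ⅔ + 11*A/6)
√(j + m(0, o(-1, -11))) = √(-24099 + (⅔ + 11*((74 - 1*(-1) + 7*(-11))/(12 - 11))/6)) = √(-24099 + (⅔ + 11*((74 + 1 - 77)/1)/6)) = √(-24099 + (⅔ + 11*(1*(-2))/6)) = √(-24099 + (⅔ + (11/6)*(-2))) = √(-24099 + (⅔ - 11/3)) = √(-24099 - 3) = √(-24102) = 3*I*√2678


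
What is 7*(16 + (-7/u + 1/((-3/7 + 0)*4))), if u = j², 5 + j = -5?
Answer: 8057/75 ≈ 107.43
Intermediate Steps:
j = -10 (j = -5 - 5 = -10)
u = 100 (u = (-10)² = 100)
7*(16 + (-7/u + 1/((-3/7 + 0)*4))) = 7*(16 + (-7/100 + 1/((-3/7 + 0)*4))) = 7*(16 + (-7*1/100 + (¼)/(-3*⅐ + 0))) = 7*(16 + (-7/100 + (¼)/(-3/7 + 0))) = 7*(16 + (-7/100 + (¼)/(-3/7))) = 7*(16 + (-7/100 - 7/3*¼)) = 7*(16 + (-7/100 - 7/12)) = 7*(16 - 49/75) = 7*(1151/75) = 8057/75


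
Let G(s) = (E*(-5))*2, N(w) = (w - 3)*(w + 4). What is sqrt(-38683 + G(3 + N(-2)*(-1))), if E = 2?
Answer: I*sqrt(38703) ≈ 196.73*I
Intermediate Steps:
N(w) = (-3 + w)*(4 + w)
G(s) = -20 (G(s) = (2*(-5))*2 = -10*2 = -20)
sqrt(-38683 + G(3 + N(-2)*(-1))) = sqrt(-38683 - 20) = sqrt(-38703) = I*sqrt(38703)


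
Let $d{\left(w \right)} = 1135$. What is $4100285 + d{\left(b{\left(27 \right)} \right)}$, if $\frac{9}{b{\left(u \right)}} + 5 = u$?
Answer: $4101420$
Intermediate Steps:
$b{\left(u \right)} = \frac{9}{-5 + u}$
$4100285 + d{\left(b{\left(27 \right)} \right)} = 4100285 + 1135 = 4101420$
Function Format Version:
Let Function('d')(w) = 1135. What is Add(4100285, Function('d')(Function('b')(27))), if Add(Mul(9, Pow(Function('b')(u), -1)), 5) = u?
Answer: 4101420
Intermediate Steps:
Function('b')(u) = Mul(9, Pow(Add(-5, u), -1))
Add(4100285, Function('d')(Function('b')(27))) = Add(4100285, 1135) = 4101420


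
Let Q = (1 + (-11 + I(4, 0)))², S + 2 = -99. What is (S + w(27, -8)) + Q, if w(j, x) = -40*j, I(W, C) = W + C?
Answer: -1145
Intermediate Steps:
S = -101 (S = -2 - 99 = -101)
I(W, C) = C + W
Q = 36 (Q = (1 + (-11 + (0 + 4)))² = (1 + (-11 + 4))² = (1 - 7)² = (-6)² = 36)
(S + w(27, -8)) + Q = (-101 - 40*27) + 36 = (-101 - 1080) + 36 = -1181 + 36 = -1145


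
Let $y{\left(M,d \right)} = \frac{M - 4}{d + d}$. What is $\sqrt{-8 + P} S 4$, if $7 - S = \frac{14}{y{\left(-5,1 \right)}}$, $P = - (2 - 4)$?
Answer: $\frac{364 i \sqrt{6}}{9} \approx 99.068 i$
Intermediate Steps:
$y{\left(M,d \right)} = \frac{-4 + M}{2 d}$
$P = 2$ ($P = \left(-1\right) \left(-2\right) = 2$)
$S = \frac{91}{9}$ ($S = 7 - \frac{14}{\frac{1}{2} \cdot 1^{-1} \left(-4 - 5\right)} = 7 - \frac{14}{\frac{1}{2} \cdot 1 \left(-9\right)} = 7 - \frac{14}{- \frac{9}{2}} = 7 - 14 \left(- \frac{2}{9}\right) = 7 - - \frac{28}{9} = 7 + \frac{28}{9} = \frac{91}{9} \approx 10.111$)
$\sqrt{-8 + P} S 4 = \sqrt{-8 + 2} \cdot \frac{91}{9} \cdot 4 = \sqrt{-6} \cdot \frac{91}{9} \cdot 4 = i \sqrt{6} \cdot \frac{91}{9} \cdot 4 = \frac{91 i \sqrt{6}}{9} \cdot 4 = \frac{364 i \sqrt{6}}{9}$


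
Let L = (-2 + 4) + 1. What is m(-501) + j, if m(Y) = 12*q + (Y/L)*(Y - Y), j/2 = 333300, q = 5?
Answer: 666660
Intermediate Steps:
j = 666600 (j = 2*333300 = 666600)
L = 3 (L = 2 + 1 = 3)
m(Y) = 60 (m(Y) = 12*5 + (Y/3)*(Y - Y) = 60 + (Y*(⅓))*0 = 60 + (Y/3)*0 = 60 + 0 = 60)
m(-501) + j = 60 + 666600 = 666660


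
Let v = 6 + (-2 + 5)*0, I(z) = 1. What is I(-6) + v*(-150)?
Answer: -899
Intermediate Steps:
v = 6 (v = 6 + 3*0 = 6 + 0 = 6)
I(-6) + v*(-150) = 1 + 6*(-150) = 1 - 900 = -899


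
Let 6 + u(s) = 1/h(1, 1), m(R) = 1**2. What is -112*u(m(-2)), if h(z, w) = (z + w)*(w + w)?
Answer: 644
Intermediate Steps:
m(R) = 1
h(z, w) = 2*w*(w + z) (h(z, w) = (w + z)*(2*w) = 2*w*(w + z))
u(s) = -23/4 (u(s) = -6 + 1/(2*1*(1 + 1)) = -6 + 1/(2*1*2) = -6 + 1/4 = -23/4)
-112*u(m(-2)) = -112*(-23/4) = 644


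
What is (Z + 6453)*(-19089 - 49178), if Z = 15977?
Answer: -1531228810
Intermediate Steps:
(Z + 6453)*(-19089 - 49178) = (15977 + 6453)*(-19089 - 49178) = 22430*(-68267) = -1531228810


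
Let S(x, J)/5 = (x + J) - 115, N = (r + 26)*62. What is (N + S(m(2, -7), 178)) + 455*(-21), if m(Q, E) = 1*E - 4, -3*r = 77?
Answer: -27823/3 ≈ -9274.3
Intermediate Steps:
r = -77/3 (r = -1/3*77 = -77/3 ≈ -25.667)
m(Q, E) = -4 + E (m(Q, E) = E - 4 = -4 + E)
N = 62/3 (N = (-77/3 + 26)*62 = (1/3)*62 = 62/3 ≈ 20.667)
S(x, J) = -575 + 5*J + 5*x (S(x, J) = 5*((x + J) - 115) = 5*((J + x) - 115) = 5*(-115 + J + x) = -575 + 5*J + 5*x)
(N + S(m(2, -7), 178)) + 455*(-21) = (62/3 + (-575 + 5*178 + 5*(-4 - 7))) + 455*(-21) = (62/3 + (-575 + 890 + 5*(-11))) - 9555 = (62/3 + (-575 + 890 - 55)) - 9555 = (62/3 + 260) - 9555 = 842/3 - 9555 = -27823/3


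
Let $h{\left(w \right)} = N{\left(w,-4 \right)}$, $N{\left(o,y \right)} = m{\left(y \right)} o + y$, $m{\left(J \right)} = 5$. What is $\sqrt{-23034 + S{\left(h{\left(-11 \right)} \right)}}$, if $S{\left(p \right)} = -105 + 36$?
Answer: $3 i \sqrt{2567} \approx 152.0 i$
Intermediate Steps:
$N{\left(o,y \right)} = y + 5 o$ ($N{\left(o,y \right)} = 5 o + y = y + 5 o$)
$h{\left(w \right)} = -4 + 5 w$
$S{\left(p \right)} = -69$
$\sqrt{-23034 + S{\left(h{\left(-11 \right)} \right)}} = \sqrt{-23034 - 69} = \sqrt{-23103} = 3 i \sqrt{2567}$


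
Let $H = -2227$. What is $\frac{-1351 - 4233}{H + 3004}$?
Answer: $- \frac{5584}{777} \approx -7.1866$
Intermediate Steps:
$\frac{-1351 - 4233}{H + 3004} = \frac{-1351 - 4233}{-2227 + 3004} = - \frac{5584}{777}$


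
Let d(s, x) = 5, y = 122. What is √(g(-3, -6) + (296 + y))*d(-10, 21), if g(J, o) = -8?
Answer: 5*√410 ≈ 101.24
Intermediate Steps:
√(g(-3, -6) + (296 + y))*d(-10, 21) = √(-8 + (296 + 122))*5 = √(-8 + 418)*5 = √410*5 = 5*√410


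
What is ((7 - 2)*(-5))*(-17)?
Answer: 425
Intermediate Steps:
((7 - 2)*(-5))*(-17) = (5*(-5))*(-17) = -25*(-17) = 425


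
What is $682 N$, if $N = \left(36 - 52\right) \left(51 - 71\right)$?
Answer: $218240$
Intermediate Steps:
$N = 320$ ($N = \left(-16\right) \left(-20\right) = 320$)
$682 N = 682 \cdot 320 = 218240$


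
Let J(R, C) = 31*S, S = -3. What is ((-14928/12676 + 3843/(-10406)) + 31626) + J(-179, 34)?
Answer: 1039800555603/32976614 ≈ 31531.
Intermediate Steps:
J(R, C) = -93 (J(R, C) = 31*(-3) = -93)
((-14928/12676 + 3843/(-10406)) + 31626) + J(-179, 34) = ((-14928/12676 + 3843/(-10406)) + 31626) - 93 = ((-14928*1/12676 + 3843*(-1/10406)) + 31626) - 93 = ((-3732/3169 - 3843/10406) + 31626) - 93 = (-51013659/32976614 + 31626) - 93 = 1042867380705/32976614 - 93 = 1039800555603/32976614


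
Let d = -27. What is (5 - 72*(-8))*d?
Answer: -15687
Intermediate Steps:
(5 - 72*(-8))*d = (5 - 72*(-8))*(-27) = (5 - 24*(-24))*(-27) = (5 + 576)*(-27) = 581*(-27) = -15687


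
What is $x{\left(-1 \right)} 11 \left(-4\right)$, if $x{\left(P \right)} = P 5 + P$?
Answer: $264$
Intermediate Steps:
$x{\left(P \right)} = 6 P$ ($x{\left(P \right)} = 5 P + P = 6 P$)
$x{\left(-1 \right)} 11 \left(-4\right) = 6 \left(-1\right) 11 \left(-4\right) = \left(-6\right) 11 \left(-4\right) = \left(-66\right) \left(-4\right) = 264$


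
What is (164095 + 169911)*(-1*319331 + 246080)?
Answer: -24466273506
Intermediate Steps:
(164095 + 169911)*(-1*319331 + 246080) = 334006*(-319331 + 246080) = 334006*(-73251) = -24466273506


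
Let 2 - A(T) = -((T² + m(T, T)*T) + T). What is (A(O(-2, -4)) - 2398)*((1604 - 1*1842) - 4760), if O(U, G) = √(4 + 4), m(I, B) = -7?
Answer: 11935224 + 59976*√2 ≈ 1.2020e+7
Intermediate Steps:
O(U, G) = 2*√2 (O(U, G) = √8 = 2*√2)
A(T) = 2 + T² - 6*T (A(T) = 2 - (-1)*((T² - 7*T) + T) = 2 - (-1)*(T² - 6*T) = 2 - (-T² + 6*T) = 2 + (T² - 6*T) = 2 + T² - 6*T)
(A(O(-2, -4)) - 2398)*((1604 - 1*1842) - 4760) = ((2 + (2*√2)² - 12*√2) - 2398)*((1604 - 1*1842) - 4760) = ((2 + 8 - 12*√2) - 2398)*((1604 - 1842) - 4760) = ((10 - 12*√2) - 2398)*(-238 - 4760) = (-2388 - 12*√2)*(-4998) = 11935224 + 59976*√2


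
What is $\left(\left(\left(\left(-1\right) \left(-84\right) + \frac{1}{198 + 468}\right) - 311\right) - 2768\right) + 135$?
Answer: $- \frac{1904759}{666} \approx -2860.0$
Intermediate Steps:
$\left(\left(\left(\left(-1\right) \left(-84\right) + \frac{1}{198 + 468}\right) - 311\right) - 2768\right) + 135 = \left(\left(\left(84 + \frac{1}{666}\right) - 311\right) - 2768\right) + 135 = \left(\left(\frac{55945}{666} - 311\right) - 2768\right) + 135 = \left(- \frac{151181}{666} - 2768\right) + 135 = - \frac{1994669}{666} + 135 = - \frac{1904759}{666}$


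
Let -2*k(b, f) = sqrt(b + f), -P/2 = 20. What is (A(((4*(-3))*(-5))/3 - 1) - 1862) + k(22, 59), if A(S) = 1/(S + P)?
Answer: -78395/42 ≈ -1866.5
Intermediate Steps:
P = -40 (P = -2*20 = -40)
k(b, f) = -sqrt(b + f)/2
A(S) = 1/(-40 + S) (A(S) = 1/(S - 40) = 1/(-40 + S))
(A(((4*(-3))*(-5))/3 - 1) - 1862) + k(22, 59) = (1/(-40 + (((4*(-3))*(-5))/3 - 1)) - 1862) - sqrt(22 + 59)/2 = (1/(-40 + (-12*(-5)*(1/3) - 1)) - 1862) - sqrt(81)/2 = (1/(-40 + (60*(1/3) - 1)) - 1862) - 1/2*9 = (1/(-40 + (20 - 1)) - 1862) - 9/2 = (1/(-40 + 19) - 1862) - 9/2 = (1/(-21) - 1862) - 9/2 = (-1/21 - 1862) - 9/2 = -39103/21 - 9/2 = -78395/42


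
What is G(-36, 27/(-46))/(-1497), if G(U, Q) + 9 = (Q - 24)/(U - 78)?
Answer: 15355/2616756 ≈ 0.0058680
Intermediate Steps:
G(U, Q) = -9 + (-24 + Q)/(-78 + U) (G(U, Q) = -9 + (Q - 24)/(U - 78) = -9 + (-24 + Q)/(-78 + U))
G(-36, 27/(-46))/(-1497) = ((678 + 27/(-46) - 9*(-36))/(-78 - 36))/(-1497) = ((678 + 27*(-1/46) + 324)/(-114))*(-1/1497) = -(678 - 27/46 + 324)/114*(-1/1497) = -1/114*46065/46*(-1/1497) = -15355/1748*(-1/1497) = 15355/2616756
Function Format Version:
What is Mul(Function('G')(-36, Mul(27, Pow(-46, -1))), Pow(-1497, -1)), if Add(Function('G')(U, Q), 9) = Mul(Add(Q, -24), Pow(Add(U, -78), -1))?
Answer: Rational(15355, 2616756) ≈ 0.0058680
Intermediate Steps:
Function('G')(U, Q) = Add(-9, Mul(Pow(Add(-78, U), -1), Add(-24, Q))) (Function('G')(U, Q) = Add(-9, Mul(Add(Q, -24), Pow(Add(U, -78), -1))) = Add(-9, Mul(Add(-24, Q), Pow(Add(-78, U), -1))) = Add(-9, Mul(Pow(Add(-78, U), -1), Add(-24, Q))))
Mul(Function('G')(-36, Mul(27, Pow(-46, -1))), Pow(-1497, -1)) = Mul(Mul(Pow(Add(-78, -36), -1), Add(678, Mul(27, Pow(-46, -1)), Mul(-9, -36))), Pow(-1497, -1)) = Mul(Mul(Pow(-114, -1), Add(678, Mul(27, Rational(-1, 46)), 324)), Rational(-1, 1497)) = Mul(Mul(Rational(-1, 114), Add(678, Rational(-27, 46), 324)), Rational(-1, 1497)) = Mul(Mul(Rational(-1, 114), Rational(46065, 46)), Rational(-1, 1497)) = Mul(Rational(-15355, 1748), Rational(-1, 1497)) = Rational(15355, 2616756)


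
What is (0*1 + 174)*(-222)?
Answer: -38628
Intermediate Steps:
(0*1 + 174)*(-222) = (0 + 174)*(-222) = 174*(-222) = -38628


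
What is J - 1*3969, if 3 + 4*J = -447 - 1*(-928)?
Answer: -7699/2 ≈ -3849.5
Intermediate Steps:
J = 239/2 (J = -¾ + (-447 - 1*(-928))/4 = -¾ + (-447 + 928)/4 = -¾ + (¼)*481 = -¾ + 481/4 = 239/2 ≈ 119.50)
J - 1*3969 = 239/2 - 1*3969 = 239/2 - 3969 = -7699/2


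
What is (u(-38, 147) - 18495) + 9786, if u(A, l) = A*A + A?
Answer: -7303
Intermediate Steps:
u(A, l) = A + A² (u(A, l) = A² + A = A + A²)
(u(-38, 147) - 18495) + 9786 = (-38*(1 - 38) - 18495) + 9786 = (-38*(-37) - 18495) + 9786 = (1406 - 18495) + 9786 = -17089 + 9786 = -7303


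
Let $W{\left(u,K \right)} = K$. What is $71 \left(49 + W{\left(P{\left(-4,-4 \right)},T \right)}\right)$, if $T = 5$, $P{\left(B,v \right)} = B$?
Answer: $3834$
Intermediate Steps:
$71 \left(49 + W{\left(P{\left(-4,-4 \right)},T \right)}\right) = 71 \left(49 + 5\right) = 71 \cdot 54 = 3834$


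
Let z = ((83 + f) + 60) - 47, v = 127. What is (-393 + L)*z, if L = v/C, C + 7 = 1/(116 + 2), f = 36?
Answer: -1356844/25 ≈ -54274.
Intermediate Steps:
C = -825/118 (C = -7 + 1/(116 + 2) = -7 + 1/118 = -825/118 ≈ -6.9915)
z = 132 (z = ((83 + 36) + 60) - 47 = (119 + 60) - 47 = 179 - 47 = 132)
L = -14986/825 (L = 127/(-825/118) = 127*(-118/825) = -14986/825 ≈ -18.165)
(-393 + L)*z = (-393 - 14986/825)*132 = -339211/825*132 = -1356844/25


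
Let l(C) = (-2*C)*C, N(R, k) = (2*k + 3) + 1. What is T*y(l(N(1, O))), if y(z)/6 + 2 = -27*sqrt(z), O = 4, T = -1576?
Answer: 18912 + 3063744*I*sqrt(2) ≈ 18912.0 + 4.3328e+6*I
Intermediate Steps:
N(R, k) = 4 + 2*k (N(R, k) = (3 + 2*k) + 1 = 4 + 2*k)
l(C) = -2*C**2
y(z) = -12 - 162*sqrt(z) (y(z) = -12 + 6*(-27*sqrt(z)) = -12 - 162*sqrt(z))
T*y(l(N(1, O))) = -1576*(-12 - 162*12*I*sqrt(2)) = -1576*(-12 - 1944*I*sqrt(2)) = 18912 + 3063744*I*sqrt(2)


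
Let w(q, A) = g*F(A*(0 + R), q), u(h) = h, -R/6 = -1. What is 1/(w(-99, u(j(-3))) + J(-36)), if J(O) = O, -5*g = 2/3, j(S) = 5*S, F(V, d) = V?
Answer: -1/24 ≈ -0.041667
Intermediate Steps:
R = 6 (R = -6*(-1) = 6)
g = -2/15 (g = -2/(5*3) = -1/5*2/3 = -2/15 ≈ -0.13333)
w(q, A) = -4*A/5 (w(q, A) = -2*A*(0 + 6)/15 = -2*A*6/15 = -4*A/5)
1/(w(-99, u(j(-3))) + J(-36)) = 1/(-4*(-3) - 36) = 1/(-4/5*(-15) - 36) = 1/(12 - 36) = 1/(-24) = -1/24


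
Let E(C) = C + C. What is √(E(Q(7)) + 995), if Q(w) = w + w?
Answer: √1023 ≈ 31.984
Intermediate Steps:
Q(w) = 2*w
E(C) = 2*C
√(E(Q(7)) + 995) = √(2*(2*7) + 995) = √(2*14 + 995) = √(28 + 995) = √1023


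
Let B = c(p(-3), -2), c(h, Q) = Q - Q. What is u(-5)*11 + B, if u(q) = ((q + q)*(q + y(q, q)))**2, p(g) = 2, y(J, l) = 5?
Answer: 0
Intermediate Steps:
c(h, Q) = 0
B = 0
u(q) = 4*q**2*(5 + q)**2 (u(q) = ((q + q)*(q + 5))**2 = ((2*q)*(5 + q))**2 = (2*q*(5 + q))**2 = 4*q**2*(5 + q)**2)
u(-5)*11 + B = (4*(-5)**2*(5 - 5)**2)*11 + 0 = (4*25*0**2)*11 + 0 = (4*25*0)*11 + 0 = 0*11 + 0 = 0 + 0 = 0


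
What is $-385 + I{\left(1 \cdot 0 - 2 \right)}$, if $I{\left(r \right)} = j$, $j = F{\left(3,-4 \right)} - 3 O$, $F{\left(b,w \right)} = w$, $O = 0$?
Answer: $-389$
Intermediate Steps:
$j = -4$ ($j = -4 - 0 = -4 + 0 = -4$)
$I{\left(r \right)} = -4$
$-385 + I{\left(1 \cdot 0 - 2 \right)} = -385 - 4 = -389$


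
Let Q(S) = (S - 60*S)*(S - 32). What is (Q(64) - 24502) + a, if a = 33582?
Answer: -111752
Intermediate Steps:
Q(S) = -59*S*(-32 + S) (Q(S) = (-59*S)*(-32 + S) = -59*S*(-32 + S))
(Q(64) - 24502) + a = (59*64*(32 - 1*64) - 24502) + 33582 = (59*64*(32 - 64) - 24502) + 33582 = (59*64*(-32) - 24502) + 33582 = (-120832 - 24502) + 33582 = -145334 + 33582 = -111752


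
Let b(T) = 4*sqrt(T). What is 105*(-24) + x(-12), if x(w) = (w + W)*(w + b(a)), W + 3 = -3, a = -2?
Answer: -2304 - 72*I*sqrt(2) ≈ -2304.0 - 101.82*I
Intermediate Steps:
W = -6 (W = -3 - 3 = -6)
x(w) = (-6 + w)*(w + 4*I*sqrt(2)) (x(w) = (w - 6)*(w + 4*sqrt(-2)) = (-6 + w)*(w + 4*(I*sqrt(2))) = (-6 + w)*(w + 4*I*sqrt(2)))
105*(-24) + x(-12) = 105*(-24) + ((-12)**2 - 6*(-12) - 24*I*sqrt(2) + 4*I*(-12)*sqrt(2)) = -2520 + (144 + 72 - 24*I*sqrt(2) - 48*I*sqrt(2)) = -2520 + (216 - 72*I*sqrt(2)) = -2304 - 72*I*sqrt(2)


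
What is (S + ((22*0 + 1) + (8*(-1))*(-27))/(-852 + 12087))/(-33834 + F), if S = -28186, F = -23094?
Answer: 45238499/91369440 ≈ 0.49512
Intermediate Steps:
(S + ((22*0 + 1) + (8*(-1))*(-27))/(-852 + 12087))/(-33834 + F) = (-28186 + ((22*0 + 1) + (8*(-1))*(-27))/(-852 + 12087))/(-33834 - 23094) = (-28186 + ((0 + 1) - 8*(-27))/11235)/(-56928) = (-28186 + (1 + 216)*(1/11235))*(-1/56928) = (-28186 + 217*(1/11235))*(-1/56928) = (-28186 + 31/1605)*(-1/56928) = -45238499/1605*(-1/56928) = 45238499/91369440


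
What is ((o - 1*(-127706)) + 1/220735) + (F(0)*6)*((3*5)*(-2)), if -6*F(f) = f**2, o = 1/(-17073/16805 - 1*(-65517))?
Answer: 31036181890173405707/243028376782320 ≈ 1.2771e+5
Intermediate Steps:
o = 16805/1100996112 (o = 1/(-17073*1/16805 + 65517) = 1/(-17073/16805 + 65517) = 1/(1100996112/16805) = 16805/1100996112 ≈ 1.5263e-5)
F(f) = -f**2/6
((o - 1*(-127706)) + 1/220735) + (F(0)*6)*((3*5)*(-2)) = ((16805/1100996112 - 1*(-127706)) + 1/220735) + (-1/6*0**2*6)*((3*5)*(-2)) = ((16805/1100996112 + 127706) + 1/220735) + (-1/6*0*6)*(15*(-2)) = (140603809495877/1100996112 + 1/220735) + (0*6)*(-30) = 31036181890173405707/243028376782320 + 0*(-30) = 31036181890173405707/243028376782320 + 0 = 31036181890173405707/243028376782320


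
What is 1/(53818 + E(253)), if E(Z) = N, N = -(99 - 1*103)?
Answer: 1/53822 ≈ 1.8580e-5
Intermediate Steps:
N = 4 (N = -(99 - 103) = -1*(-4) = 4)
E(Z) = 4
1/(53818 + E(253)) = 1/(53818 + 4) = 1/53822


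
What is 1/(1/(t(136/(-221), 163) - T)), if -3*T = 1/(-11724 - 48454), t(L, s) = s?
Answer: 29427041/180534 ≈ 163.00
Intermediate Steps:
T = 1/180534 (T = -1/(3*(-11724 - 48454)) = -⅓/(-60178) = -⅓*(-1/60178) = 1/180534 ≈ 5.5391e-6)
1/(1/(t(136/(-221), 163) - T)) = 1/(1/(163 - 1*1/180534)) = 1/(1/(163 - 1/180534)) = 1/(1/(29427041/180534)) = 1/(180534/29427041) = 29427041/180534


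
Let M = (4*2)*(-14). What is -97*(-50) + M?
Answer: 4738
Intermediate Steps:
M = -112 (M = 8*(-14) = -112)
-97*(-50) + M = -97*(-50) - 112 = 4850 - 112 = 4738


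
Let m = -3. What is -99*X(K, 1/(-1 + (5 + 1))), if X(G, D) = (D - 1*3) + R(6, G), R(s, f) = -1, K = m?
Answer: 1881/5 ≈ 376.20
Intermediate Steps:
K = -3
X(G, D) = -4 + D (X(G, D) = (D - 1*3) - 1 = (D - 3) - 1 = (-3 + D) - 1 = -4 + D)
-99*X(K, 1/(-1 + (5 + 1))) = -99*(-4 + 1/(-1 + (5 + 1))) = -99*(-4 + 1/(-1 + 6)) = -99*(-4 + 1/5) = -99*(-19/5) = 1881/5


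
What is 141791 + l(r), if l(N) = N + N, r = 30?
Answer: 141851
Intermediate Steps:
l(N) = 2*N
141791 + l(r) = 141791 + 2*30 = 141791 + 60 = 141851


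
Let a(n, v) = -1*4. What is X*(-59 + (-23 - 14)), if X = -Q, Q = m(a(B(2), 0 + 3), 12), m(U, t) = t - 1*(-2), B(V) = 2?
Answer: 1344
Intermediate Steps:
a(n, v) = -4
m(U, t) = 2 + t (m(U, t) = t + 2 = 2 + t)
Q = 14 (Q = 2 + 12 = 14)
X = -14 (X = -1*14 = -14)
X*(-59 + (-23 - 14)) = -14*(-59 + (-23 - 14)) = -14*(-59 - 37) = -14*(-96) = 1344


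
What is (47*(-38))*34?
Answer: -60724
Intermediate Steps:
(47*(-38))*34 = -1786*34 = -60724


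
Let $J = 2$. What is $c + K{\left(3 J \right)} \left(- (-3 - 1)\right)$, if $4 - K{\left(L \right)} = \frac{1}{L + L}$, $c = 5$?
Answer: $\frac{62}{3} \approx 20.667$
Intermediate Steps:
$K{\left(L \right)} = 4 - \frac{1}{2 L}$ ($K{\left(L \right)} = 4 - \frac{1}{L + L} = 4 - \frac{1}{2 L}$)
$c + K{\left(3 J \right)} \left(- (-3 - 1)\right) = 5 + \left(4 - \frac{1}{2 \cdot 3 \cdot 2}\right) \left(- (-3 - 1)\right) = 5 + \left(4 - \frac{1}{2 \cdot 6}\right) \left(\left(-1\right) \left(-4\right)\right) = 5 + \left(4 - \frac{1}{12}\right) 4 = 5 + \frac{47}{12} \cdot 4 = 5 + \frac{47}{3} = \frac{62}{3}$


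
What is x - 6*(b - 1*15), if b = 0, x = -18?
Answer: 72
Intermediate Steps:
x - 6*(b - 1*15) = -18 - 6*(0 - 1*15) = -18 - 6*(0 - 15) = -18 - 6*(-15) = -18 + 90 = 72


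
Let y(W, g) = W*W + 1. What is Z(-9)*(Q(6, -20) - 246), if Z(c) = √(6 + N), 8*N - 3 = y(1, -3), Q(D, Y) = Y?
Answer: -133*√106/2 ≈ -684.66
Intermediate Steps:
y(W, g) = 1 + W² (y(W, g) = W² + 1 = 1 + W²)
N = 5/8 (N = 3/8 + (1 + 1²)/8 = 3/8 + (1 + 1)/8 = 3/8 + (⅛)*2 = 3/8 + ¼ = 5/8 ≈ 0.62500)
Z(c) = √106/4 (Z(c) = √(6 + 5/8) = √(53/8) = √106/4)
Z(-9)*(Q(6, -20) - 246) = (√106/4)*(-20 - 246) = (√106/4)*(-266) = -133*√106/2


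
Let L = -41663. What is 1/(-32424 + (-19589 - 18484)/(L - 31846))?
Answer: -24503/794472581 ≈ -3.0842e-5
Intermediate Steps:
1/(-32424 + (-19589 - 18484)/(L - 31846)) = 1/(-32424 + (-19589 - 18484)/(-41663 - 31846)) = 1/(-32424 - 38073/(-73509)) = 1/(-32424 - 38073*(-1/73509)) = 1/(-32424 + 12691/24503) = 1/(-794472581/24503) = -24503/794472581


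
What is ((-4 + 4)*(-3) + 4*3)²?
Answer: 144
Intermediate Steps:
((-4 + 4)*(-3) + 4*3)² = (0*(-3) + 12)² = (0 + 12)² = 12² = 144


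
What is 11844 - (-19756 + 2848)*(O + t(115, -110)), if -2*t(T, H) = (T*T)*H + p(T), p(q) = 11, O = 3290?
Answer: 12354002670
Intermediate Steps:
t(T, H) = -11/2 - H*T**2/2 (t(T, H) = -((T*T)*H + 11)/2 = -(T**2*H + 11)/2 = -(H*T**2 + 11)/2 = -(11 + H*T**2)/2 = -11/2 - H*T**2/2)
11844 - (-19756 + 2848)*(O + t(115, -110)) = 11844 - (-19756 + 2848)*(3290 + (-11/2 - 1/2*(-110)*115**2)) = 11844 - (-16908)*(3290 + (-11/2 - 1/2*(-110)*13225)) = 11844 - (-16908)*(3290 + (-11/2 + 727375)) = 11844 - (-16908)*(3290 + 1454739/2) = 11844 - (-16908)*1461319/2 = 11844 - 1*(-12353990826) = 11844 + 12353990826 = 12354002670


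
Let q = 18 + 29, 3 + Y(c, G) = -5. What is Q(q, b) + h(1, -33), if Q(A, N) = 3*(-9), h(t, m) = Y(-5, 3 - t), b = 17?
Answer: -35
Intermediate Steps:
Y(c, G) = -8 (Y(c, G) = -3 - 5 = -8)
q = 47
h(t, m) = -8
Q(A, N) = -27
Q(q, b) + h(1, -33) = -27 - 8 = -35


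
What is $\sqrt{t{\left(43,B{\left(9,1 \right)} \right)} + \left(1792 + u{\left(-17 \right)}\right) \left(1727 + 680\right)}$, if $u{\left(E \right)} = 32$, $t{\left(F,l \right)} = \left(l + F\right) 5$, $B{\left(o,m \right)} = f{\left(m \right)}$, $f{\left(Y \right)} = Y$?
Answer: $2 \sqrt{1097647} \approx 2095.4$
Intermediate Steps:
$B{\left(o,m \right)} = m$
$t{\left(F,l \right)} = 5 F + 5 l$ ($t{\left(F,l \right)} = \left(F + l\right) 5 = 5 F + 5 l$)
$\sqrt{t{\left(43,B{\left(9,1 \right)} \right)} + \left(1792 + u{\left(-17 \right)}\right) \left(1727 + 680\right)} = \sqrt{\left(5 \cdot 43 + 5 \cdot 1\right) + \left(1792 + 32\right) \left(1727 + 680\right)} = \sqrt{\left(215 + 5\right) + 1824 \cdot 2407} = \sqrt{220 + 4390368} = \sqrt{4390588} = 2 \sqrt{1097647}$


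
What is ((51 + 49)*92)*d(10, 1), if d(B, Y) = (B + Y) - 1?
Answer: 92000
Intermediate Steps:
d(B, Y) = -1 + B + Y
((51 + 49)*92)*d(10, 1) = ((51 + 49)*92)*(-1 + 10 + 1) = (100*92)*10 = 9200*10 = 92000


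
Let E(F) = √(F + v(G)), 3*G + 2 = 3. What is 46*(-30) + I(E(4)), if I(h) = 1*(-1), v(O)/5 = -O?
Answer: -1381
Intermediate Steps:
G = ⅓ (G = -⅔ + (⅓)*3 = -⅔ + 1 = ⅓ ≈ 0.33333)
v(O) = -5*O (v(O) = 5*(-O) = -5*O)
E(F) = √(-5/3 + F) (E(F) = √(F - 5*⅓) = √(F - 5/3) = √(-5/3 + F))
I(h) = -1
46*(-30) + I(E(4)) = 46*(-30) - 1 = -1380 - 1 = -1381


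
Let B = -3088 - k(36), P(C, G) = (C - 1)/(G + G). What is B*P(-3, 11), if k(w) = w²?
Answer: 8768/11 ≈ 797.09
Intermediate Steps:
P(C, G) = (-1 + C)/(2*G) (P(C, G) = (-1 + C)/((2*G)) = (-1 + C)*(1/(2*G)) = (-1 + C)/(2*G))
B = -4384 (B = -3088 - 1*36² = -3088 - 1*1296 = -3088 - 1296 = -4384)
B*P(-3, 11) = -2192*(-1 - 3)/11 = -2192*(-4)/11 = -4384*(-2/11) = 8768/11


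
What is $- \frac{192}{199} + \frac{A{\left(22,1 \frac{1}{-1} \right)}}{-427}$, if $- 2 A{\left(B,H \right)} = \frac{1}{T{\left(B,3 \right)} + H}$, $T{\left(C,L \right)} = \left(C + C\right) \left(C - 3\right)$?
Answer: $- \frac{136913081}{141904910} \approx -0.96482$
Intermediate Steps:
$T{\left(C,L \right)} = 2 C \left(-3 + C\right)$
$A{\left(B,H \right)} = - \frac{1}{2 \left(H + 2 B \left(-3 + B\right)\right)}$ ($A{\left(B,H \right)} = - \frac{1}{2 \left(2 B \left(-3 + B\right) + H\right)} = - \frac{1}{2 \left(H + 2 B \left(-3 + B\right)\right)}$)
$- \frac{192}{199} + \frac{A{\left(22,1 \frac{1}{-1} \right)}}{-427} = - \frac{192}{199} + \frac{\left(-1\right) \frac{1}{2 \cdot 1 \frac{1}{-1} + 4 \cdot 22 \left(-3 + 22\right)}}{-427} = \left(-192\right) \frac{1}{199} + - \frac{1}{2 \cdot 1 \left(-1\right) + 4 \cdot 22 \cdot 19} \left(- \frac{1}{427}\right) = - \frac{192}{199} + - \frac{1}{2 \left(-1\right) + 1672} \left(- \frac{1}{427}\right) = - \frac{192}{199} + - \frac{1}{-2 + 1672} \left(- \frac{1}{427}\right) = - \frac{192}{199} + - \frac{1}{1670} \left(- \frac{1}{427}\right) = - \frac{192}{199} + \left(-1\right) \frac{1}{1670} \left(- \frac{1}{427}\right) = - \frac{192}{199} - - \frac{1}{713090} = - \frac{192}{199} + \frac{1}{713090} = - \frac{136913081}{141904910}$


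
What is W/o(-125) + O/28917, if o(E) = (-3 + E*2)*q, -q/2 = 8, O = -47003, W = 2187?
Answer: -127026665/117056016 ≈ -1.0852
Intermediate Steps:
q = -16 (q = -2*8 = -16)
o(E) = 48 - 32*E (o(E) = (-3 + E*2)*(-16) = (-3 + 2*E)*(-16) = 48 - 32*E)
W/o(-125) + O/28917 = 2187/(48 - 32*(-125)) - 47003/28917 = 2187/(48 + 4000) - 47003*1/28917 = 2187/4048 - 47003/28917 = -127026665/117056016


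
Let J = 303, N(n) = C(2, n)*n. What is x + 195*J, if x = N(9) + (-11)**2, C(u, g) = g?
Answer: 59287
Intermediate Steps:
N(n) = n**2 (N(n) = n*n = n**2)
x = 202 (x = 9**2 + (-11)**2 = 81 + 121 = 202)
x + 195*J = 202 + 195*303 = 202 + 59085 = 59287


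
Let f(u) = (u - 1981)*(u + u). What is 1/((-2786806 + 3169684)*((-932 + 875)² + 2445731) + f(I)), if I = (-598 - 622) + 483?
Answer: 1/937664570772 ≈ 1.0665e-12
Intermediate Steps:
I = -737 (I = -1220 + 483 = -737)
f(u) = 2*u*(-1981 + u) (f(u) = (-1981 + u)*(2*u) = 2*u*(-1981 + u))
1/((-2786806 + 3169684)*((-932 + 875)² + 2445731) + f(I)) = 1/((-2786806 + 3169684)*((-932 + 875)² + 2445731) + 2*(-737)*(-1981 - 737)) = 1/(382878*((-57)² + 2445731) + 2*(-737)*(-2718)) = 1/(382878*(3249 + 2445731) + 4006332) = 1/(382878*2448980 + 4006332) = 1/(937660564440 + 4006332) = 1/937664570772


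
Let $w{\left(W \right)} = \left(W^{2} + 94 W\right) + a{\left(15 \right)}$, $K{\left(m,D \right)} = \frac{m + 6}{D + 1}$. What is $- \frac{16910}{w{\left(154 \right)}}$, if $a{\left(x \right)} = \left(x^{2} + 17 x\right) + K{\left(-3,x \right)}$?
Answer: $- \frac{54112}{123751} \approx -0.43726$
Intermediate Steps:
$K{\left(m,D \right)} = \frac{6 + m}{1 + D}$
$a{\left(x \right)} = x^{2} + \frac{3}{1 + x} + 17 x$ ($a{\left(x \right)} = \left(x^{2} + 17 x\right) + \frac{6 - 3}{1 + x} = \left(x^{2} + 17 x\right) + \frac{1}{1 + x} 3 = \left(x^{2} + 17 x\right) + \frac{3}{1 + x} = x^{2} + \frac{3}{1 + x} + 17 x$)
$w{\left(W \right)} = \frac{7683}{16} + W^{2} + 94 W$ ($w{\left(W \right)} = \left(W^{2} + 94 W\right) + \frac{3 + 15 \left(1 + 15\right) \left(17 + 15\right)}{1 + 15} = \left(W^{2} + 94 W\right) + \frac{3 + 15 \cdot 16 \cdot 32}{16} = \left(W^{2} + 94 W\right) + \frac{3 + 7680}{16} = \left(W^{2} + 94 W\right) + \frac{1}{16} \cdot 7683 = \left(W^{2} + 94 W\right) + \frac{7683}{16} = \frac{7683}{16} + W^{2} + 94 W$)
$- \frac{16910}{w{\left(154 \right)}} = - \frac{16910}{\frac{7683}{16} + 154^{2} + 94 \cdot 154} = - \frac{16910}{\frac{7683}{16} + 23716 + 14476} = - \frac{16910}{\frac{618755}{16}} = \left(-16910\right) \frac{16}{618755} = - \frac{54112}{123751}$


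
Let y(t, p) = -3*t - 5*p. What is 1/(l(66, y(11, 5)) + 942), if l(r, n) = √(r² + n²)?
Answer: 471/439822 - √1930/439822 ≈ 0.00097100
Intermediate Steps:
y(t, p) = -5*p - 3*t
l(r, n) = √(n² + r²)
1/(l(66, y(11, 5)) + 942) = 1/(√((-5*5 - 3*11)² + 66²) + 942) = 1/(√((-25 - 33)² + 4356) + 942) = 1/(√((-58)² + 4356) + 942) = 1/(√(3364 + 4356) + 942) = 1/(√7720 + 942) = 1/(2*√1930 + 942) = 1/(942 + 2*√1930)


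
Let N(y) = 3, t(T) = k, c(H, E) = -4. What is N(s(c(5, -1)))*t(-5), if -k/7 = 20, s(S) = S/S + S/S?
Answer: -420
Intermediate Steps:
s(S) = 2 (s(S) = 1 + 1 = 2)
k = -140 (k = -7*20 = -140)
t(T) = -140
N(s(c(5, -1)))*t(-5) = 3*(-140) = -420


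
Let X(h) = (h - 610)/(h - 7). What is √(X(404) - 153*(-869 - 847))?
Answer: 5*√1655193838/397 ≈ 512.39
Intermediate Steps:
X(h) = (-610 + h)/(-7 + h)
√(X(404) - 153*(-869 - 847)) = √((-610 + 404)/(-7 + 404) - 153*(-869 - 847)) = √(-206/397 - 153*(-1716)) = √((1/397)*(-206) + 262548) = √(-206/397 + 262548) = √(104231350/397) = 5*√1655193838/397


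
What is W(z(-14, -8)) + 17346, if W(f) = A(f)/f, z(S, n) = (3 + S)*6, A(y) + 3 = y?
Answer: 381635/22 ≈ 17347.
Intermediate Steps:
A(y) = -3 + y
z(S, n) = 18 + 6*S
W(f) = (-3 + f)/f
W(z(-14, -8)) + 17346 = (-3 + (18 + 6*(-14)))/(18 + 6*(-14)) + 17346 = (-3 + (18 - 84))/(18 - 84) + 17346 = (-3 - 66)/(-66) + 17346 = -1/66*(-69) + 17346 = 23/22 + 17346 = 381635/22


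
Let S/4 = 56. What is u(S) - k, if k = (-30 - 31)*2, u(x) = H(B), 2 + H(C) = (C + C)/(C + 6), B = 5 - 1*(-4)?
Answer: 606/5 ≈ 121.20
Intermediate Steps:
S = 224 (S = 4*56 = 224)
B = 9 (B = 5 + 4 = 9)
H(C) = -2 + 2*C/(6 + C) (H(C) = -2 + (C + C)/(C + 6) = -2 + (2*C)/(6 + C) = -2 + 2*C/(6 + C))
u(x) = -4/5 (u(x) = -12/(6 + 9) = -12/15 = -12*1/15 = -4/5)
k = -122 (k = -61*2 = -122)
u(S) - k = -4/5 - 1*(-122) = -4/5 + 122 = 606/5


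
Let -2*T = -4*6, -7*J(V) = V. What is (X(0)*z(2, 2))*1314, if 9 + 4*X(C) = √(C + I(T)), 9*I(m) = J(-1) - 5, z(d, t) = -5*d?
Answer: 29565 - 1095*I*√238/7 ≈ 29565.0 - 2413.3*I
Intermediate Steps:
J(V) = -V/7
T = 12 (T = -(-2)*6 = -½*(-24) = 12)
I(m) = -34/63 (I(m) = (-⅐*(-1) - 5)/9 = (⅐ - 5)/9 = (⅑)*(-34/7) = -34/63)
X(C) = -9/4 + √(-34/63 + C)/4 (X(C) = -9/4 + √(C - 34/63)/4 = -9/4 + √(-34/63 + C)/4)
(X(0)*z(2, 2))*1314 = ((-9/4 + √(-238 + 441*0)/84)*(-5*2))*1314 = ((-9/4 + √(-238 + 0)/84)*(-10))*1314 = ((-9/4 + √(-238)/84)*(-10))*1314 = ((-9/4 + (I*√238)/84)*(-10))*1314 = ((-9/4 + I*√238/84)*(-10))*1314 = (45/2 - 5*I*√238/42)*1314 = 29565 - 1095*I*√238/7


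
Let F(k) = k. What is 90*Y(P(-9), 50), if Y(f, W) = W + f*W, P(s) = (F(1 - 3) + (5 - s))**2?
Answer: 652500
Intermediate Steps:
P(s) = (3 - s)**2 (P(s) = ((1 - 3) + (5 - s))**2 = (-2 + (5 - s))**2 = (3 - s)**2)
Y(f, W) = W + W*f
90*Y(P(-9), 50) = 90*(50*(1 + (-3 - 9)**2)) = 90*(50*(1 + (-12)**2)) = 90*(50*(1 + 144)) = 90*(50*145) = 90*7250 = 652500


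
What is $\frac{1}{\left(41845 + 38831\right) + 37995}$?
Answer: $\frac{1}{118671} \approx 8.4267 \cdot 10^{-6}$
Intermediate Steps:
$\frac{1}{\left(41845 + 38831\right) + 37995} = \frac{1}{80676 + 37995} = \frac{1}{118671}$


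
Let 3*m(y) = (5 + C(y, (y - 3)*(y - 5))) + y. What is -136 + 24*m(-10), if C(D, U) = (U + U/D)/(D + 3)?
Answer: -2636/7 ≈ -376.57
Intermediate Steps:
C(D, U) = (U + U/D)/(3 + D)
m(y) = 5/3 + y/3 + (1 + y)*(-5 + y)*(-3 + y)/(3*y*(3 + y)) (m(y) = ((5 + ((y - 3)*(y - 5))*(1 + y)/(y*(3 + y))) + y)/3 = ((5 + ((-3 + y)*(-5 + y))*(1 + y)/(y*(3 + y))) + y)/3 = ((5 + ((-5 + y)*(-3 + y))*(1 + y)/(y*(3 + y))) + y)/3 = ((5 + (1 + y)*(-5 + y)*(-3 + y)/(y*(3 + y))) + y)/3 = (5 + y + (1 + y)*(-5 + y)*(-3 + y)/(y*(3 + y)))/3 = 5/3 + y/3 + (1 + y)*(-5 + y)*(-3 + y)/(3*y*(3 + y)))
-136 + 24*m(-10) = -136 + 24*((1/3)*(15 + (-10)**2 + 2*(-10)**3 + 22*(-10))/(-10*(3 - 10))) = -136 + 24*((1/3)*(-1/10)*(15 + 100 + 2*(-1000) - 220)/(-7)) = -136 + 24*((1/3)*(-1/10)*(-1/7)*(15 + 100 - 2000 - 220)) = -136 + 24*((1/3)*(-1/10)*(-1/7)*(-2105)) = -136 + 24*(-421/42) = -136 - 1684/7 = -2636/7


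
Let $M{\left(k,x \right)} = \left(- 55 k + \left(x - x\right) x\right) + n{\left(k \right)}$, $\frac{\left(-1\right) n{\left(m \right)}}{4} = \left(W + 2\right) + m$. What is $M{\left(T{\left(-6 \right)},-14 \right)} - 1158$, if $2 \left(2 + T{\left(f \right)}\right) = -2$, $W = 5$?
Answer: $-1009$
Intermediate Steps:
$T{\left(f \right)} = -3$ ($T{\left(f \right)} = -2 + \frac{1}{2} \left(-2\right) = -2 - 1 = -3$)
$n{\left(m \right)} = -28 - 4 m$ ($n{\left(m \right)} = - 4 \left(\left(5 + 2\right) + m\right) = - 4 \left(7 + m\right) = -28 - 4 m$)
$M{\left(k,x \right)} = -28 - 59 k$ ($M{\left(k,x \right)} = \left(- 55 k + \left(x - x\right) x\right) - \left(28 + 4 k\right) = \left(- 55 k + 0 x\right) - \left(28 + 4 k\right) = \left(- 55 k + 0\right) - \left(28 + 4 k\right) = - 55 k - \left(28 + 4 k\right) = -28 - 59 k$)
$M{\left(T{\left(-6 \right)},-14 \right)} - 1158 = \left(-28 - -177\right) - 1158 = \left(-28 + 177\right) - 1158 = 149 - 1158 = -1009$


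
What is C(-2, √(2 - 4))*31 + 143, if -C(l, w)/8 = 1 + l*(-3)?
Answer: -1593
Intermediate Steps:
C(l, w) = -8 + 24*l (C(l, w) = -8*(1 + l*(-3)) = -8*(1 - 3*l) = -8 + 24*l)
C(-2, √(2 - 4))*31 + 143 = (-8 + 24*(-2))*31 + 143 = (-8 - 48)*31 + 143 = -56*31 + 143 = -1736 + 143 = -1593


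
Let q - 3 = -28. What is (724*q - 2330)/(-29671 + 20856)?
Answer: 4086/1763 ≈ 2.3176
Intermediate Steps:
q = -25 (q = 3 - 28 = -25)
(724*q - 2330)/(-29671 + 20856) = (724*(-25) - 2330)/(-29671 + 20856) = (-18100 - 2330)/(-8815) = -20430*(-1/8815) = 4086/1763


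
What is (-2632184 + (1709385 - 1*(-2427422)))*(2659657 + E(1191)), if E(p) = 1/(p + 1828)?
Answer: 12081377125229532/3019 ≈ 4.0018e+12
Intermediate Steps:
E(p) = 1/(1828 + p)
(-2632184 + (1709385 - 1*(-2427422)))*(2659657 + E(1191)) = (-2632184 + (1709385 - 1*(-2427422)))*(2659657 + 1/(1828 + 1191)) = (-2632184 + (1709385 + 2427422))*(2659657 + 1/3019) = (-2632184 + 4136807)*(2659657 + 1/3019) = 1504623*(8029504484/3019) = 12081377125229532/3019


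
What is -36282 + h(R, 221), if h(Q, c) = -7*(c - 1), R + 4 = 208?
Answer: -37822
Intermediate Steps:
R = 204 (R = -4 + 208 = 204)
h(Q, c) = 7 - 7*c (h(Q, c) = -7*(-1 + c) = 7 - 7*c)
-36282 + h(R, 221) = -36282 + (7 - 7*221) = -36282 + (7 - 1547) = -36282 - 1540 = -37822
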